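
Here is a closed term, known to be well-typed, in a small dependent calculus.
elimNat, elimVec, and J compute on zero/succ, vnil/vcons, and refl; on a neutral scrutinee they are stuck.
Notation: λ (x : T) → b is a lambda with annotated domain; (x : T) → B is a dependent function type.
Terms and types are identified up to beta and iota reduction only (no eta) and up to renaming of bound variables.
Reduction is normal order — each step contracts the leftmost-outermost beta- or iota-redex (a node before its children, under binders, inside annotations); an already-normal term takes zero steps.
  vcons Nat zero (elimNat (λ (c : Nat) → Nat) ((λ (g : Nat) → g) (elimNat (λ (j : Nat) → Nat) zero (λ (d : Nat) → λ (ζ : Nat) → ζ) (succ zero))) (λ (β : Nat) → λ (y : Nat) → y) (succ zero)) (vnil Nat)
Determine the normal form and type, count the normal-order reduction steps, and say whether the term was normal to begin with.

normal form:
  vcons Nat zero zero (vnil Nat)
inferred type:
  Vec Nat (succ zero)
steps to reach normal form (normal order): 9
term was already normal: no
first redex: an elimNat iota-redex


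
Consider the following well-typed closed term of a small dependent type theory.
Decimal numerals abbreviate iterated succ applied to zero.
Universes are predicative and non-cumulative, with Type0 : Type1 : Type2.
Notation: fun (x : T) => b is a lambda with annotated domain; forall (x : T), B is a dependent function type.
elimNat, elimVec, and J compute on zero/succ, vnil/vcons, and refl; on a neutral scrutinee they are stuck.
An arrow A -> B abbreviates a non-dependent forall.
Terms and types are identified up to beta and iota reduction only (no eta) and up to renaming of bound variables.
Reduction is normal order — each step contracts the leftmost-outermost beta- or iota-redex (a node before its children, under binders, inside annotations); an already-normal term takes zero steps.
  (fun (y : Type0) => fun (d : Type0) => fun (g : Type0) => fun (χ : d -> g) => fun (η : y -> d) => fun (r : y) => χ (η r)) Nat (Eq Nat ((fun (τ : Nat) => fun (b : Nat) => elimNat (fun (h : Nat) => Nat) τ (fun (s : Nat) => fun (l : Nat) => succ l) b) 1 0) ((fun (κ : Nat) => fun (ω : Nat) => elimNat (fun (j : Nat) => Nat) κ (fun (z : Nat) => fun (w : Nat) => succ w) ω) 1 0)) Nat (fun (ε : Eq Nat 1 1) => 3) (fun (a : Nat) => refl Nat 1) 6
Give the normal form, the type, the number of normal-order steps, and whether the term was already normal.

resulting normal form:
  3
inferred type:
  Nat
steps to reach normal form (normal order): 7
started in normal form: no
first redex: a beta-redex


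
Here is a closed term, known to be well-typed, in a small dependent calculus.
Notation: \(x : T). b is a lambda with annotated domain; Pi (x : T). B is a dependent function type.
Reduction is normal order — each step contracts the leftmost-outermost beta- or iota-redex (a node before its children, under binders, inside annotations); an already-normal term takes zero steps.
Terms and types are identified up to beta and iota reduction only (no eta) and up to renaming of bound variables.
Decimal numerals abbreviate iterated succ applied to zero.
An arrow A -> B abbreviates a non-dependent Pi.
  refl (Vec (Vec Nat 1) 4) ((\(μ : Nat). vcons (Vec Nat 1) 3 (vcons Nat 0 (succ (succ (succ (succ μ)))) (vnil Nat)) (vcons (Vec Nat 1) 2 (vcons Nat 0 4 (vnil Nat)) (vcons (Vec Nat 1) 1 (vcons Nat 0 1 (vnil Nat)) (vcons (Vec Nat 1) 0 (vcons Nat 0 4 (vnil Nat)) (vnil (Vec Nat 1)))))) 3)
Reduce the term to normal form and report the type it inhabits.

normal form:
  refl (Vec (Vec Nat 1) 4) (vcons (Vec Nat 1) 3 (vcons Nat 0 7 (vnil Nat)) (vcons (Vec Nat 1) 2 (vcons Nat 0 4 (vnil Nat)) (vcons (Vec Nat 1) 1 (vcons Nat 0 1 (vnil Nat)) (vcons (Vec Nat 1) 0 (vcons Nat 0 4 (vnil Nat)) (vnil (Vec Nat 1))))))
inferred type:
  Eq (Vec (Vec Nat 1) 4) (vcons (Vec Nat 1) 3 (vcons Nat 0 7 (vnil Nat)) (vcons (Vec Nat 1) 2 (vcons Nat 0 4 (vnil Nat)) (vcons (Vec Nat 1) 1 (vcons Nat 0 1 (vnil Nat)) (vcons (Vec Nat 1) 0 (vcons Nat 0 4 (vnil Nat)) (vnil (Vec Nat 1)))))) (vcons (Vec Nat 1) 3 (vcons Nat 0 7 (vnil Nat)) (vcons (Vec Nat 1) 2 (vcons Nat 0 4 (vnil Nat)) (vcons (Vec Nat 1) 1 (vcons Nat 0 1 (vnil Nat)) (vcons (Vec Nat 1) 0 (vcons Nat 0 4 (vnil Nat)) (vnil (Vec Nat 1))))))
observation: reduction starts at a beta-redex, and 1 normal-order step reach the normal form.


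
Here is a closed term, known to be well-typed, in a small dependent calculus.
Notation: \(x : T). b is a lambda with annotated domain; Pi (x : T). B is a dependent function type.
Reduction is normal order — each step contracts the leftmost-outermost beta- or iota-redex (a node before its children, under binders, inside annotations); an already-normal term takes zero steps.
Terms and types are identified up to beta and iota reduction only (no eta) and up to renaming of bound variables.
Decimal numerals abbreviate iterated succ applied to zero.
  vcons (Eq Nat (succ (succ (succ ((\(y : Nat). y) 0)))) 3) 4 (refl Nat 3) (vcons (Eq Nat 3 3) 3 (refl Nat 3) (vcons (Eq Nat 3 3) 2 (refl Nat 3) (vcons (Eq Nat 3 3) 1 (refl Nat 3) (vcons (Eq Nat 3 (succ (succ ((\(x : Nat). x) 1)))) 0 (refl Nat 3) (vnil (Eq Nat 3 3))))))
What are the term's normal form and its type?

reduced normal form:
  vcons (Eq Nat 3 3) 4 (refl Nat 3) (vcons (Eq Nat 3 3) 3 (refl Nat 3) (vcons (Eq Nat 3 3) 2 (refl Nat 3) (vcons (Eq Nat 3 3) 1 (refl Nat 3) (vcons (Eq Nat 3 3) 0 (refl Nat 3) (vnil (Eq Nat 3 3))))))
the term's type:
  Vec (Eq Nat 3 3) 5


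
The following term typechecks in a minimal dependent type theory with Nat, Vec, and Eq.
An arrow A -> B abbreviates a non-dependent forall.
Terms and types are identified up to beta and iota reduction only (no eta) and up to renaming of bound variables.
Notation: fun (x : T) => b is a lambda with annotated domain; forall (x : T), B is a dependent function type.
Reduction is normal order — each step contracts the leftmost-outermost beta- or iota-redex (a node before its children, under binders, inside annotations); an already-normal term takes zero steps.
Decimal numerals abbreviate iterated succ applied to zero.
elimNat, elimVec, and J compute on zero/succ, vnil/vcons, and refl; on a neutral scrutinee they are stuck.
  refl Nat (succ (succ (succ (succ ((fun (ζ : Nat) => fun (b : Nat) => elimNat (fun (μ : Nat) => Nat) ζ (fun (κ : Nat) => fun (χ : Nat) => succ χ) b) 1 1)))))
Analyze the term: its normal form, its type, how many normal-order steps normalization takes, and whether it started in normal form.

reduced normal form:
  refl Nat 6
the term's type:
  Eq Nat 6 6
normal-order step count: 6
started in normal form: no
first redex: a beta-redex


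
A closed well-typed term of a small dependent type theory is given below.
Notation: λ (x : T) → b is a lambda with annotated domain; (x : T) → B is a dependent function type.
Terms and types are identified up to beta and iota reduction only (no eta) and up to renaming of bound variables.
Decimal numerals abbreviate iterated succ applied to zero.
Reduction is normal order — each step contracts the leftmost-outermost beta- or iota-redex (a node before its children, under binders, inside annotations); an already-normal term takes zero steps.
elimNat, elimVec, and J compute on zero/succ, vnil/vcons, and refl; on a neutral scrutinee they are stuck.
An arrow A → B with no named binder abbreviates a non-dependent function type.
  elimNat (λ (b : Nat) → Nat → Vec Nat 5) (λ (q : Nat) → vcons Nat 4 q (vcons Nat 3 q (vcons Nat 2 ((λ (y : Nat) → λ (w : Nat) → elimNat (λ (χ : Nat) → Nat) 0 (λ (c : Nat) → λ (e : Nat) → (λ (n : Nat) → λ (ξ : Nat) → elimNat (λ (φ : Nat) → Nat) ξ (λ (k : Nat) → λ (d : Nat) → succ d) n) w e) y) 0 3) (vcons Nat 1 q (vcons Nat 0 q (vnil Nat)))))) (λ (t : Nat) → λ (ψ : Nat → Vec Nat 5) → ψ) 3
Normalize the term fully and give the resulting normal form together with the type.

normal form:
  λ (b : Nat) → vcons Nat 4 b (vcons Nat 3 b (vcons Nat 2 0 (vcons Nat 1 b (vcons Nat 0 b (vnil Nat)))))
inferred type:
  Nat → Vec Nat 5


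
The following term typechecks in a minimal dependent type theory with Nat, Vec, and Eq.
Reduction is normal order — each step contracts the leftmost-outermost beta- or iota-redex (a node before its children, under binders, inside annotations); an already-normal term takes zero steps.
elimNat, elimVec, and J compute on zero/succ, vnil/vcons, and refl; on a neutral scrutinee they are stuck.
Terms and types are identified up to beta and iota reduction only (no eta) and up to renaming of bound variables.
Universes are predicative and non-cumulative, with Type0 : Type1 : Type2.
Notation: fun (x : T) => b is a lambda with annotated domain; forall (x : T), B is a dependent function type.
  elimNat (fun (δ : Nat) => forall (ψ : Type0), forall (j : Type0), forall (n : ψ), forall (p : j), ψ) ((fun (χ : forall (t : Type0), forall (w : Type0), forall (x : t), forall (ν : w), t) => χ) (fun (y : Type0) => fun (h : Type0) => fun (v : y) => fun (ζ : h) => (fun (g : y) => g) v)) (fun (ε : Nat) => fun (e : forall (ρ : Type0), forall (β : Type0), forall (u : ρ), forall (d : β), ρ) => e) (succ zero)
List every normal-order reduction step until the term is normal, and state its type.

reduction (normal order):
  elimNat (fun (δ : Nat) => forall (ψ : Type0), forall (j : Type0), forall (n : ψ), forall (p : j), ψ) ((fun (χ : forall (t : Type0), forall (w : Type0), forall (x : t), forall (ν : w), t) => χ) (fun (y : Type0) => fun (h : Type0) => fun (v : y) => fun (ζ : h) => (fun (g : y) => g) v)) (fun (ε : Nat) => fun (e : forall (ρ : Type0), forall (β : Type0), forall (u : ρ), forall (d : β), ρ) => e) (succ zero)
  ~> (fun (δ : Nat) => fun (ψ : forall (j : Type0), forall (n : Type0), forall (p : j), forall (χ : n), j) => ψ) zero (elimNat (fun (t : Nat) => forall (w : Type0), forall (x : Type0), forall (ν : w), forall (y : x), w) ((fun (h : forall (v : Type0), forall (ζ : Type0), forall (g : v), forall (ε : ζ), v) => h) (fun (e : Type0) => fun (ρ : Type0) => fun (β : e) => fun (u : ρ) => (fun (d : e) => d) β)) (fun (c : Nat) => fun (α : forall (σ : Type0), forall (θ : Type0), forall (s : σ), forall (r : θ), σ) => α) zero)
  ~> (fun (δ : forall (ψ : Type0), forall (j : Type0), forall (n : ψ), forall (p : j), ψ) => δ) (elimNat (fun (χ : Nat) => forall (t : Type0), forall (w : Type0), forall (x : t), forall (ν : w), t) ((fun (y : forall (h : Type0), forall (v : Type0), forall (ζ : h), forall (g : v), h) => y) (fun (ε : Type0) => fun (e : Type0) => fun (ρ : ε) => fun (β : e) => (fun (u : ε) => u) ρ)) (fun (d : Nat) => fun (c : forall (α : Type0), forall (σ : Type0), forall (θ : α), forall (s : σ), α) => c) zero)
  ~> elimNat (fun (δ : Nat) => forall (ψ : Type0), forall (j : Type0), forall (n : ψ), forall (p : j), ψ) ((fun (χ : forall (t : Type0), forall (w : Type0), forall (x : t), forall (ν : w), t) => χ) (fun (y : Type0) => fun (h : Type0) => fun (v : y) => fun (ζ : h) => (fun (g : y) => g) v)) (fun (ε : Nat) => fun (e : forall (ρ : Type0), forall (β : Type0), forall (u : ρ), forall (d : β), ρ) => e) zero
  ~> (fun (δ : forall (ψ : Type0), forall (j : Type0), forall (n : ψ), forall (p : j), ψ) => δ) (fun (χ : Type0) => fun (t : Type0) => fun (w : χ) => fun (x : t) => (fun (ν : χ) => ν) w)
  ~> fun (δ : Type0) => fun (ψ : Type0) => fun (j : δ) => fun (n : ψ) => (fun (p : δ) => p) j
  ~> fun (δ : Type0) => fun (ψ : Type0) => fun (j : δ) => fun (n : ψ) => j
inferred type:
  forall (δ : Type0), forall (ψ : Type0), forall (j : δ), forall (n : ψ), δ


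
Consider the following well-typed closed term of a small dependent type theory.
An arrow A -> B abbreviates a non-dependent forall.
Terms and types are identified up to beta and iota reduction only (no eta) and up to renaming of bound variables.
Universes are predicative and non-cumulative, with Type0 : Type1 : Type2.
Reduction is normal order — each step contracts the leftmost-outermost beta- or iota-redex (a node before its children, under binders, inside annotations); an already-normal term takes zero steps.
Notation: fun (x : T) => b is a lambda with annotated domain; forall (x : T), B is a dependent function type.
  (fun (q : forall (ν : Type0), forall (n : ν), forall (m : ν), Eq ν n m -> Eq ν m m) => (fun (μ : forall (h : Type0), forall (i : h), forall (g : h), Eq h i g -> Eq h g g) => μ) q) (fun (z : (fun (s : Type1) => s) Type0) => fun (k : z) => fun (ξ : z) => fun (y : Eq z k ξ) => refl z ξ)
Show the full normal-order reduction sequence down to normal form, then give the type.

normal-order reduction sequence:
  (fun (q : forall (ν : Type0), forall (n : ν), forall (m : ν), Eq ν n m -> Eq ν m m) => (fun (μ : forall (h : Type0), forall (i : h), forall (g : h), Eq h i g -> Eq h g g) => μ) q) (fun (z : (fun (s : Type1) => s) Type0) => fun (k : z) => fun (ξ : z) => fun (y : Eq z k ξ) => refl z ξ)
  ~> (fun (q : forall (ν : Type0), forall (n : ν), forall (m : ν), Eq ν n m -> Eq ν m m) => q) (fun (μ : (fun (h : Type1) => h) Type0) => fun (i : μ) => fun (g : μ) => fun (z : Eq μ i g) => refl μ g)
  ~> fun (q : (fun (ν : Type1) => ν) Type0) => fun (n : q) => fun (m : q) => fun (μ : Eq q n m) => refl q m
  ~> fun (q : Type0) => fun (ν : q) => fun (n : q) => fun (m : Eq q ν n) => refl q n
type:
  forall (q : Type0), forall (ν : q), forall (n : q), Eq q ν n -> Eq q n n


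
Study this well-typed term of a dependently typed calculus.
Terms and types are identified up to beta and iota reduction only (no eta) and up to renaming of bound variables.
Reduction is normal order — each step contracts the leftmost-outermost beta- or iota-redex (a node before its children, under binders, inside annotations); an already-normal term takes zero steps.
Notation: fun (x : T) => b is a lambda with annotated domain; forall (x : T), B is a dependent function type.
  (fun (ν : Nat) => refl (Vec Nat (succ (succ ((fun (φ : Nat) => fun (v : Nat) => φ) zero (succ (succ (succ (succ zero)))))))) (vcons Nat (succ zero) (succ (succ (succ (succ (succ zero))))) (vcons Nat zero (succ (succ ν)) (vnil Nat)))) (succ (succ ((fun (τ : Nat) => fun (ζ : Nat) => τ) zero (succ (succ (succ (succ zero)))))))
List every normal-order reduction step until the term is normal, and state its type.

normal-order reduction:
  (fun (ν : Nat) => refl (Vec Nat (succ (succ ((fun (φ : Nat) => fun (v : Nat) => φ) zero (succ (succ (succ (succ zero)))))))) (vcons Nat (succ zero) (succ (succ (succ (succ (succ zero))))) (vcons Nat zero (succ (succ ν)) (vnil Nat)))) (succ (succ ((fun (τ : Nat) => fun (ζ : Nat) => τ) zero (succ (succ (succ (succ zero)))))))
  ~> refl (Vec Nat (succ (succ ((fun (ν : Nat) => fun (φ : Nat) => ν) zero (succ (succ (succ (succ zero)))))))) (vcons Nat (succ zero) (succ (succ (succ (succ (succ zero))))) (vcons Nat zero (succ (succ (succ (succ ((fun (v : Nat) => fun (τ : Nat) => v) zero (succ (succ (succ (succ zero))))))))) (vnil Nat)))
  ~> refl (Vec Nat (succ (succ ((fun (ν : Nat) => zero) (succ (succ (succ (succ zero)))))))) (vcons Nat (succ zero) (succ (succ (succ (succ (succ zero))))) (vcons Nat zero (succ (succ (succ (succ ((fun (φ : Nat) => fun (v : Nat) => φ) zero (succ (succ (succ (succ zero))))))))) (vnil Nat)))
  ~> refl (Vec Nat (succ (succ zero))) (vcons Nat (succ zero) (succ (succ (succ (succ (succ zero))))) (vcons Nat zero (succ (succ (succ (succ ((fun (ν : Nat) => fun (φ : Nat) => ν) zero (succ (succ (succ (succ zero))))))))) (vnil Nat)))
  ~> refl (Vec Nat (succ (succ zero))) (vcons Nat (succ zero) (succ (succ (succ (succ (succ zero))))) (vcons Nat zero (succ (succ (succ (succ ((fun (ν : Nat) => zero) (succ (succ (succ (succ zero))))))))) (vnil Nat)))
  ~> refl (Vec Nat (succ (succ zero))) (vcons Nat (succ zero) (succ (succ (succ (succ (succ zero))))) (vcons Nat zero (succ (succ (succ (succ zero)))) (vnil Nat)))
inferred type:
  Eq (Vec Nat (succ (succ zero))) (vcons Nat (succ zero) (succ (succ (succ (succ (succ zero))))) (vcons Nat zero (succ (succ (succ (succ zero)))) (vnil Nat))) (vcons Nat (succ zero) (succ (succ (succ (succ (succ zero))))) (vcons Nat zero (succ (succ (succ (succ zero)))) (vnil Nat)))


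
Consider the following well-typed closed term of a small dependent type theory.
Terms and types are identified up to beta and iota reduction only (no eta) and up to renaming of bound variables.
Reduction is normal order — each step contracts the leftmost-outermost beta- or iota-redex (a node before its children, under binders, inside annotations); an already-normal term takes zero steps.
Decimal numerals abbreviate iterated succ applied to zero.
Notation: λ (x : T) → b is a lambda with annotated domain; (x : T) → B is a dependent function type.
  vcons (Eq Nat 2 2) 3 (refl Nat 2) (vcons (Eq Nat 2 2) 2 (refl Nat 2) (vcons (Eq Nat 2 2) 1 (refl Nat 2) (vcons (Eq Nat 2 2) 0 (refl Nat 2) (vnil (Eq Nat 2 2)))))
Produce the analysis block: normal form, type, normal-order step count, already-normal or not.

resulting normal form:
  vcons (Eq Nat 2 2) 3 (refl Nat 2) (vcons (Eq Nat 2 2) 2 (refl Nat 2) (vcons (Eq Nat 2 2) 1 (refl Nat 2) (vcons (Eq Nat 2 2) 0 (refl Nat 2) (vnil (Eq Nat 2 2)))))
the term's type:
  Vec (Eq Nat 2 2) 4
steps to reach normal form (normal order): 0
started in normal form: yes


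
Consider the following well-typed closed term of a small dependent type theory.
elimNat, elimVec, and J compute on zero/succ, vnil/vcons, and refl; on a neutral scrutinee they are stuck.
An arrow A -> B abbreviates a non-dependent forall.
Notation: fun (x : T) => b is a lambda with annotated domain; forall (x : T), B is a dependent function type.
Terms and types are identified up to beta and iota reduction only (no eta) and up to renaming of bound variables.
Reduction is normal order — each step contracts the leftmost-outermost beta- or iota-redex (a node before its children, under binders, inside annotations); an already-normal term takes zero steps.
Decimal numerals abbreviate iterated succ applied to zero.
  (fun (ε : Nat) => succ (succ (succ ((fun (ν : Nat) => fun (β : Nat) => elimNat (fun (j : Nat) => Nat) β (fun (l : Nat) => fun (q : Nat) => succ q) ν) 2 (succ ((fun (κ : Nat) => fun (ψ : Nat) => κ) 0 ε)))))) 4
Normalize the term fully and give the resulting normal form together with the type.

resulting normal form:
  6
inferred type:
  Nat
observation: the first redex contracted is a beta-redex; the normal form is reached in 12 normal-order steps.


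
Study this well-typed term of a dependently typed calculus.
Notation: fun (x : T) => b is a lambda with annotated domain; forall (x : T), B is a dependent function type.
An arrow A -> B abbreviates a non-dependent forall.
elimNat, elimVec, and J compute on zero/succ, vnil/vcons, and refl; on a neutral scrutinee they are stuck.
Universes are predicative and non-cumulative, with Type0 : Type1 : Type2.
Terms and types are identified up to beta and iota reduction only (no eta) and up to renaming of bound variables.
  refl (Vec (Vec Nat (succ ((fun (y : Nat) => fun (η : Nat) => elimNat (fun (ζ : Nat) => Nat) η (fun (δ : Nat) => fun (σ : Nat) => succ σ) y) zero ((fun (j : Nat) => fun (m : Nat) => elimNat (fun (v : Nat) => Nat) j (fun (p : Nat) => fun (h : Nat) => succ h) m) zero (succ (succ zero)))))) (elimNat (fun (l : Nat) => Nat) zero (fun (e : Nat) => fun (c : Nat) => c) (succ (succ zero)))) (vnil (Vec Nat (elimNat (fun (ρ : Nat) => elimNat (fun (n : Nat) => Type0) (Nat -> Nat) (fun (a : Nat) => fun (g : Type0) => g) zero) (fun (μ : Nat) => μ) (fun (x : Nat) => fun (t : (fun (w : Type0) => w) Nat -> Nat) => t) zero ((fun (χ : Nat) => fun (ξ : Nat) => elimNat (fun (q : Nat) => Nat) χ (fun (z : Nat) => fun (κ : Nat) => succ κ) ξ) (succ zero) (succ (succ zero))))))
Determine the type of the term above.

the term's type:
  Eq (Vec (Vec Nat (succ (succ (succ zero)))) zero) (vnil (Vec Nat (succ (succ (succ zero))))) (vnil (Vec Nat (succ (succ (succ zero)))))


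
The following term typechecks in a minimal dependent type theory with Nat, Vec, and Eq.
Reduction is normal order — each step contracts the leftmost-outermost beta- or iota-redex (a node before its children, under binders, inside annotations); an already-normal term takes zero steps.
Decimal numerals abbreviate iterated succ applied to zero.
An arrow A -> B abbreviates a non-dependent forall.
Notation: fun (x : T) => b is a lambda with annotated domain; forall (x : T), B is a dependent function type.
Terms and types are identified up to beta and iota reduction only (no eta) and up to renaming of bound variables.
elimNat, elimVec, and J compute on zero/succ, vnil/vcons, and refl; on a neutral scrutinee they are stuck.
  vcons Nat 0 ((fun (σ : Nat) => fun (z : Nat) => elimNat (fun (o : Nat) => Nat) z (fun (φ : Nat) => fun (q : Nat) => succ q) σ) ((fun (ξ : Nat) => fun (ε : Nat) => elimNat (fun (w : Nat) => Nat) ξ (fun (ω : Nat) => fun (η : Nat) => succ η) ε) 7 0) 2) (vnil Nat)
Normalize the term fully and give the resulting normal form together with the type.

resulting normal form:
  vcons Nat 0 9 (vnil Nat)
inferred type:
  Vec Nat 1
observation: contracting a beta-redex first, the term normalizes in 27 steps.


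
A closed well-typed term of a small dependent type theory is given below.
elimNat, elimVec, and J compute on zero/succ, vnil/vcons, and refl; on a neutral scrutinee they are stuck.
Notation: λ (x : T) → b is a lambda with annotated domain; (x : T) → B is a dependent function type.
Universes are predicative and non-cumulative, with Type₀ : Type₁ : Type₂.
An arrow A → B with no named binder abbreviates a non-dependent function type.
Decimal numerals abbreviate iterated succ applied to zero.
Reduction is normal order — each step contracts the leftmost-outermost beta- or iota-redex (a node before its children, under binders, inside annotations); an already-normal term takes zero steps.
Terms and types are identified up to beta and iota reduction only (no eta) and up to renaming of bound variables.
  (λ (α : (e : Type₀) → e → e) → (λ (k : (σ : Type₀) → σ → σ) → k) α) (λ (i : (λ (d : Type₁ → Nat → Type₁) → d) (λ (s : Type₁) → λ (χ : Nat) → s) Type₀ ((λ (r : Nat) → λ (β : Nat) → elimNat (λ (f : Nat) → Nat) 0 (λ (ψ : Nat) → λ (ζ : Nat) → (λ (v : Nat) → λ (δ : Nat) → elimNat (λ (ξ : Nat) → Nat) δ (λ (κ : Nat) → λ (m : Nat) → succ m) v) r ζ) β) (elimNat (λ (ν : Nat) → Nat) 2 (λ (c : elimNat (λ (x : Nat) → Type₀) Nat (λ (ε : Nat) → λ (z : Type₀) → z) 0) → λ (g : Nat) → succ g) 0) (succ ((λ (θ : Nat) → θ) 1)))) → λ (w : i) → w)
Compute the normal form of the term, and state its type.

normal form:
  λ (α : Type₀) → λ (e : α) → e
the term's type:
  (α : Type₀) → α → α


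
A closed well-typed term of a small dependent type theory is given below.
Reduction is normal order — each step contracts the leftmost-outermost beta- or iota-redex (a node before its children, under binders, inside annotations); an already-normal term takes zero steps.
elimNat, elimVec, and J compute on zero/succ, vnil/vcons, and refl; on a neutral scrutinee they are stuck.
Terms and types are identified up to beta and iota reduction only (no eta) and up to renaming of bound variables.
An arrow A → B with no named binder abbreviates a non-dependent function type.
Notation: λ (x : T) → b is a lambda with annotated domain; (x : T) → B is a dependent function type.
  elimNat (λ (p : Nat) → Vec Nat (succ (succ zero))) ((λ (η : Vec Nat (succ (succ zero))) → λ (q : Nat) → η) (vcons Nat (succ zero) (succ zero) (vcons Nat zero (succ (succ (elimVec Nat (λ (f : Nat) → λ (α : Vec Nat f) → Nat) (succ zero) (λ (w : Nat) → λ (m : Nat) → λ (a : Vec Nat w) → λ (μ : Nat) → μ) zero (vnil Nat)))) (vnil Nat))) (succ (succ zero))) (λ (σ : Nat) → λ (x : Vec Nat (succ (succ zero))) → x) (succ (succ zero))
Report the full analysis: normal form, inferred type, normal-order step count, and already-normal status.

normal form:
  vcons Nat (succ zero) (succ zero) (vcons Nat zero (succ (succ (succ zero))) (vnil Nat))
inferred type:
  Vec Nat (succ (succ zero))
reduction steps (normal order): 10
already normal: no
first redex: an elimNat iota-redex


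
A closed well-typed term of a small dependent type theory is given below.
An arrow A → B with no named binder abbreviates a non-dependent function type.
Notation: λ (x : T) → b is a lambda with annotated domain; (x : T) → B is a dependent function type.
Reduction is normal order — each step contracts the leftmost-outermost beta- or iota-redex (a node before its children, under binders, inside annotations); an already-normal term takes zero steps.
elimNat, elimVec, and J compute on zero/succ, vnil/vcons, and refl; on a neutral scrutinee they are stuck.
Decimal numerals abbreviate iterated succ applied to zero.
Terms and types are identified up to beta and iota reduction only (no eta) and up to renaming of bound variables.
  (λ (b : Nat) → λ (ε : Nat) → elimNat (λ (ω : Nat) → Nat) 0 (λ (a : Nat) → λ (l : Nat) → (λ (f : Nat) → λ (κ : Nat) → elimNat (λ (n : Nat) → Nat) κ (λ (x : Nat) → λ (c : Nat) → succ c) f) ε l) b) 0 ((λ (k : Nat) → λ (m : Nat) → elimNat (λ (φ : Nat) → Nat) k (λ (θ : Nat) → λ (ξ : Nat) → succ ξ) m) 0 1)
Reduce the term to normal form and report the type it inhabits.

resulting normal form:
  0
the term's type:
  Nat


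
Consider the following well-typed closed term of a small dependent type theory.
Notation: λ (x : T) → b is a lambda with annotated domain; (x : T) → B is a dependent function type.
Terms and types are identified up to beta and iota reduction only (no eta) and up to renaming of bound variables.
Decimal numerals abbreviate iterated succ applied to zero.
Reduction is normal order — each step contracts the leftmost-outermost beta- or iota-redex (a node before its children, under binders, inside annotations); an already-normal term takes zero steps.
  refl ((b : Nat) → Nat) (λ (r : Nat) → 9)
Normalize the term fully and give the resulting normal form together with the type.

reduced normal form:
  refl ((b : Nat) → Nat) (λ (r : Nat) → 9)
type:
  Eq ((b : Nat) → Nat) (λ (r : Nat) → 9) (λ (θ : Nat) → 9)
observation: the term is already in normal form.


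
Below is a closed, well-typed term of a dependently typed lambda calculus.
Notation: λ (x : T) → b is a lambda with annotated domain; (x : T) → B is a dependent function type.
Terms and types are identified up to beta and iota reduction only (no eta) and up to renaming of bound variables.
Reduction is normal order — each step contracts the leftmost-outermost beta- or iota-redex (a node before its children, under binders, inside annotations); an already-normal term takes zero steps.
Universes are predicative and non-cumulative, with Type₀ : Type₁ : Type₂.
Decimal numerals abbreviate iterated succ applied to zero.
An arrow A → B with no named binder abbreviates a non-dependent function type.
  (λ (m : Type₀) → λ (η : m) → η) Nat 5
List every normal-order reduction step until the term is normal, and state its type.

normal-order reduction:
  (λ (m : Type₀) → λ (η : m) → η) Nat 5
  ~> (λ (m : Nat) → m) 5
  ~> 5
type:
  Nat


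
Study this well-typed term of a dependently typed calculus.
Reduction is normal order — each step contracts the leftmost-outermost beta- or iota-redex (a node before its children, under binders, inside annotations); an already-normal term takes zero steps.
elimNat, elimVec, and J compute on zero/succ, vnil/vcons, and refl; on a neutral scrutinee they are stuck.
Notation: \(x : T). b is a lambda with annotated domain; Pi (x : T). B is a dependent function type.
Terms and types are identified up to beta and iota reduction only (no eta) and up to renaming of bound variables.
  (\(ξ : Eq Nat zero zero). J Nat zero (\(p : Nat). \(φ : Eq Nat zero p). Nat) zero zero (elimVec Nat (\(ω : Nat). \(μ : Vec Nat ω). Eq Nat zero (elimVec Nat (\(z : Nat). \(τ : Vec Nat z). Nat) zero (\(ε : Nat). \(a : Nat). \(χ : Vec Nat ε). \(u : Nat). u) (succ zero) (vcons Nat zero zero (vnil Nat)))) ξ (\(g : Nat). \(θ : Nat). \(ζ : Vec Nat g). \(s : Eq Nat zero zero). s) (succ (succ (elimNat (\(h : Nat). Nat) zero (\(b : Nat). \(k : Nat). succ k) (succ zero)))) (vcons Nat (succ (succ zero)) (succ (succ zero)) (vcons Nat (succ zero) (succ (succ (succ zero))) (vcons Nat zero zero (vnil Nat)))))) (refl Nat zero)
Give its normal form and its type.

resulting normal form:
  zero
type:
  Nat


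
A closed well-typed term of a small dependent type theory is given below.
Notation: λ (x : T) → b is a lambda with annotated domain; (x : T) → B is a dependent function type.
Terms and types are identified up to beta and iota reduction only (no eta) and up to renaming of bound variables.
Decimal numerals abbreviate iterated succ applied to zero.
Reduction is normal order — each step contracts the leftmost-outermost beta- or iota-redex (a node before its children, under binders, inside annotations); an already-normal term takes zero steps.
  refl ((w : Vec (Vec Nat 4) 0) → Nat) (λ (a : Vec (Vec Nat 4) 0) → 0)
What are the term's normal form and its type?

normal form:
  refl ((w : Vec (Vec Nat 4) 0) → Nat) (λ (a : Vec (Vec Nat 4) 0) → 0)
the term's type:
  Eq ((w : Vec (Vec Nat 4) 0) → Nat) (λ (a : Vec (Vec Nat 4) 0) → 0) (λ (b : Vec (Vec Nat 4) 0) → 0)


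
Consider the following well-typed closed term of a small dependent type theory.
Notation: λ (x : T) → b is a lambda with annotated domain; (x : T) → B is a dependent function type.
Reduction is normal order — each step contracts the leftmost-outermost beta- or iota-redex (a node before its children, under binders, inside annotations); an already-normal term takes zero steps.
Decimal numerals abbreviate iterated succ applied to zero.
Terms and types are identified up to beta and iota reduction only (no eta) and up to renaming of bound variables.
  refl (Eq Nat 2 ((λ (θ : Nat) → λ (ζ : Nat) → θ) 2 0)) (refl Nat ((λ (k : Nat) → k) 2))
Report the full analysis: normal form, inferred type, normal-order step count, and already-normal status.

normal form:
  refl (Eq Nat 2 2) (refl Nat 2)
the term's type:
  Eq (Eq Nat 2 2) (refl Nat 2) (refl Nat 2)
steps to reach normal form (normal order): 3
term was already normal: no
first contracted redex: a beta-redex


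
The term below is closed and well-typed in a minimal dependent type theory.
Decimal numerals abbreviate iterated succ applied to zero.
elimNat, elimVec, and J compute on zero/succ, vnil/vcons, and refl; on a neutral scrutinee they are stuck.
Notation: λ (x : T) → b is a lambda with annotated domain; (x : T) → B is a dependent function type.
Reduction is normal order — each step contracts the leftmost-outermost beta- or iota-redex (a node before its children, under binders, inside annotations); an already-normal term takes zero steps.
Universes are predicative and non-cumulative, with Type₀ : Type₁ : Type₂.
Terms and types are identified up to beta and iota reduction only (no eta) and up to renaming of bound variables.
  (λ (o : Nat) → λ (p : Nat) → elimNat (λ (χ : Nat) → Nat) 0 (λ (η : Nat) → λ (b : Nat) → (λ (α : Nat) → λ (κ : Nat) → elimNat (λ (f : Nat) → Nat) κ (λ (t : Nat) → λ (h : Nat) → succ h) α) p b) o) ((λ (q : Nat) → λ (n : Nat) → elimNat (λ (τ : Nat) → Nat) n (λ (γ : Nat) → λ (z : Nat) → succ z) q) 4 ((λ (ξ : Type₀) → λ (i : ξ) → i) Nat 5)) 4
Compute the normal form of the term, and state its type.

normal form:
  36
type:
  Nat


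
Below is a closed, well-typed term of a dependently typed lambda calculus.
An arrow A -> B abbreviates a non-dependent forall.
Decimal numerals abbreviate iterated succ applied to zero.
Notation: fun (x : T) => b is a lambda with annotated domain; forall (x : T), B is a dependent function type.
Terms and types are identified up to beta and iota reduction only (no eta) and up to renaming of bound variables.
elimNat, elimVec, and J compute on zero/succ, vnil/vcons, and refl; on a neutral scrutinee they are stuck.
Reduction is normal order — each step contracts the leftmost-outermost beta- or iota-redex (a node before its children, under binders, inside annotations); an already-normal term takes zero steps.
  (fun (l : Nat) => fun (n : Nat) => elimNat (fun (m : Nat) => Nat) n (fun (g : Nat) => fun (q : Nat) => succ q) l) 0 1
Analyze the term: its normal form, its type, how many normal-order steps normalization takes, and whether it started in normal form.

reduced normal form:
  1
type:
  Nat
steps to reach normal form (normal order): 3
already normal: no
first contracted redex: a beta-redex


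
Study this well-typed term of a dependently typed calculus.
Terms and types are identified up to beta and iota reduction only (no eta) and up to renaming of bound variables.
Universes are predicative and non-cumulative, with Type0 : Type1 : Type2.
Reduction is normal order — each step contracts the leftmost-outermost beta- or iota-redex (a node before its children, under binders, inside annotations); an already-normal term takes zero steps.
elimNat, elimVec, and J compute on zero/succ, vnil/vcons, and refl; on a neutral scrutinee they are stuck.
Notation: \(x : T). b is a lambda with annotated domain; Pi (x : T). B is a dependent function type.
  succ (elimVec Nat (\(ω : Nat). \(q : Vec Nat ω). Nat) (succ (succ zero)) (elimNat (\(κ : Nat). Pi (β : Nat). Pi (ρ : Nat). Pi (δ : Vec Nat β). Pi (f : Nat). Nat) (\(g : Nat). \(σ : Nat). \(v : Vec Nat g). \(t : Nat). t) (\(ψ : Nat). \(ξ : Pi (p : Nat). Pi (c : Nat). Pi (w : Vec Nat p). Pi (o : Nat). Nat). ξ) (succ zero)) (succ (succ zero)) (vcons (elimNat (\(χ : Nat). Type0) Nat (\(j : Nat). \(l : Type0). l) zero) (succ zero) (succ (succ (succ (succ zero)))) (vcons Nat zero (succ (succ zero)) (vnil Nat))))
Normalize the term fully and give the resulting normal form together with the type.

normal form:
  succ (succ (succ zero))
type:
  Nat


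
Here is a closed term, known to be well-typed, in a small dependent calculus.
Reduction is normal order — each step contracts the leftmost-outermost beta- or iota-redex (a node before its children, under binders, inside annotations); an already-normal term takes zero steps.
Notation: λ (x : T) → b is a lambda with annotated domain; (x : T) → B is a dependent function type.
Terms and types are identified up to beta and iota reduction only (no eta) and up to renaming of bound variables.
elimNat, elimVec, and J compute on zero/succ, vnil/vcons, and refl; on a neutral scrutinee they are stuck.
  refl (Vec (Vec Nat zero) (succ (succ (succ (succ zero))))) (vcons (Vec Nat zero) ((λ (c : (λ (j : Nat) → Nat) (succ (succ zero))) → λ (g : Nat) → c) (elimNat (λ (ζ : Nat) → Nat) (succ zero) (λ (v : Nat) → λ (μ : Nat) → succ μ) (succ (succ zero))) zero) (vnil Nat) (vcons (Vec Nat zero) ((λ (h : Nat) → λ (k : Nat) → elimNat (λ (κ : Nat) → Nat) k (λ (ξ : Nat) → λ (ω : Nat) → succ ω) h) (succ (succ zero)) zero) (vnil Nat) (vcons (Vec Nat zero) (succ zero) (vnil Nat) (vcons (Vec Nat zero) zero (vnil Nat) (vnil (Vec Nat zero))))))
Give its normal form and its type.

resulting normal form:
  refl (Vec (Vec Nat zero) (succ (succ (succ (succ zero))))) (vcons (Vec Nat zero) (succ (succ (succ zero))) (vnil Nat) (vcons (Vec Nat zero) (succ (succ zero)) (vnil Nat) (vcons (Vec Nat zero) (succ zero) (vnil Nat) (vcons (Vec Nat zero) zero (vnil Nat) (vnil (Vec Nat zero))))))
type:
  Eq (Vec (Vec Nat zero) (succ (succ (succ (succ zero))))) (vcons (Vec Nat zero) (succ (succ (succ zero))) (vnil Nat) (vcons (Vec Nat zero) (succ (succ zero)) (vnil Nat) (vcons (Vec Nat zero) (succ zero) (vnil Nat) (vcons (Vec Nat zero) zero (vnil Nat) (vnil (Vec Nat zero)))))) (vcons (Vec Nat zero) (succ (succ (succ zero))) (vnil Nat) (vcons (Vec Nat zero) (succ (succ zero)) (vnil Nat) (vcons (Vec Nat zero) (succ zero) (vnil Nat) (vcons (Vec Nat zero) zero (vnil Nat) (vnil (Vec Nat zero))))))
observation: 18 normal-order steps separate the term from its normal form.


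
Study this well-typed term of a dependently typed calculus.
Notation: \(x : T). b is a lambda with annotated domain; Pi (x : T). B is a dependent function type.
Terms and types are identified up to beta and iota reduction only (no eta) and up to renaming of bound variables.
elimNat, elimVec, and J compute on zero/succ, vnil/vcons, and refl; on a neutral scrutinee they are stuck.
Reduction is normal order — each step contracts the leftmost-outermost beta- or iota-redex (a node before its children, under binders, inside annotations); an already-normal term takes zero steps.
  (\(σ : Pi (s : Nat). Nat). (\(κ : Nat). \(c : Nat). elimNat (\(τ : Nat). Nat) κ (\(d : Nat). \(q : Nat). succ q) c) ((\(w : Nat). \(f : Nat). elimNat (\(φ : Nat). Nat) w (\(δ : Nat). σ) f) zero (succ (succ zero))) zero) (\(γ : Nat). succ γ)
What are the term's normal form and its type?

normal form:
  succ (succ zero)
inferred type:
  Nat


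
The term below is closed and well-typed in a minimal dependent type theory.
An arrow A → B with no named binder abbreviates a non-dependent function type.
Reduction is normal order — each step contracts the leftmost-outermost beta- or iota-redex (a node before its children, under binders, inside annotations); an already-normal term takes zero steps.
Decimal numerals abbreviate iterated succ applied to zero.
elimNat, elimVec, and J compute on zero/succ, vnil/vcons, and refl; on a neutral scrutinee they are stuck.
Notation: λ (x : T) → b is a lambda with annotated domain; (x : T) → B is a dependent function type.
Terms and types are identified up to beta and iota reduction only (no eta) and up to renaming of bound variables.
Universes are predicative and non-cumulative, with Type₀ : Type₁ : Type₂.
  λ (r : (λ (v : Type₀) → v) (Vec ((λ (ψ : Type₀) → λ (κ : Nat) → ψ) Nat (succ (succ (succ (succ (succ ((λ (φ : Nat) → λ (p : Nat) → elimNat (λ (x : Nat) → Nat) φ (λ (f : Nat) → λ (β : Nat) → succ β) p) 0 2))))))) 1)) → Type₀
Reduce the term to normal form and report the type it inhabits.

resulting normal form:
  λ (r : Vec Nat 1) → Type₀
inferred type:
  Vec Nat 1 → Type₁


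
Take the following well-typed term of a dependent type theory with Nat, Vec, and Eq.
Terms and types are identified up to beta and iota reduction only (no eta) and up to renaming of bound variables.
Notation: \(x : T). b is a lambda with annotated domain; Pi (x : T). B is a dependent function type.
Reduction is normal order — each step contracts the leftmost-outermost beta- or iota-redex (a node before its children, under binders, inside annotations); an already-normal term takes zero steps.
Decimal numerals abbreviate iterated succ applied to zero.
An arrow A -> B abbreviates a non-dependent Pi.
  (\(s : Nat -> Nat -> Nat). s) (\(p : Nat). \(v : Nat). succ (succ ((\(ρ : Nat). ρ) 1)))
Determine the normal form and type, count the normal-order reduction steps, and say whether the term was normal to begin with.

reduced normal form:
  \(s : Nat). \(p : Nat). 3
inferred type:
  Nat -> Nat -> Nat
steps to reach normal form (normal order): 2
started in normal form: no
first contracted redex: a beta-redex


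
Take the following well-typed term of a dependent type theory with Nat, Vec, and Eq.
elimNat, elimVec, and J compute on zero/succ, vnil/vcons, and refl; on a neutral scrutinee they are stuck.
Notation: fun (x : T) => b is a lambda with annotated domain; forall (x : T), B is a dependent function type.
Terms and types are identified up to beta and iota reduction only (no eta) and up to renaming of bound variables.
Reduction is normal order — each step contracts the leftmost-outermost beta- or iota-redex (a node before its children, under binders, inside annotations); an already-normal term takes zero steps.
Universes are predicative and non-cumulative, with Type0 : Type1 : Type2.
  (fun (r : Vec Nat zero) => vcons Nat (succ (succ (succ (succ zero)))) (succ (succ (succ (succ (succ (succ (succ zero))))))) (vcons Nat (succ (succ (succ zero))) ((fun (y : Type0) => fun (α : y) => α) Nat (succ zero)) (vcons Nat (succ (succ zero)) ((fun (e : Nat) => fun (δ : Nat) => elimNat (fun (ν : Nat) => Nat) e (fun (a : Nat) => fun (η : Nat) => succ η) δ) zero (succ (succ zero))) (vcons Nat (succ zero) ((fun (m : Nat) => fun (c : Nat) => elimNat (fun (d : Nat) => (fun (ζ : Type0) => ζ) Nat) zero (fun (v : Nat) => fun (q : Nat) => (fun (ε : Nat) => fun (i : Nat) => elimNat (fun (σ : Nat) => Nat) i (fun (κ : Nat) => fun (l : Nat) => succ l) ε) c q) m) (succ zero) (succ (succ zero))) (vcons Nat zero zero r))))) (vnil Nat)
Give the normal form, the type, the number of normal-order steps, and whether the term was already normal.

normal form:
  vcons Nat (succ (succ (succ (succ zero)))) (succ (succ (succ (succ (succ (succ (succ zero))))))) (vcons Nat (succ (succ (succ zero))) (succ zero) (vcons Nat (succ (succ zero)) (succ (succ zero)) (vcons Nat (succ zero) (succ (succ zero)) (vcons Nat zero zero (vnil Nat)))))
inferred type:
  Vec Nat (succ (succ (succ (succ (succ zero)))))
steps to reach normal form (normal order): 27
started in normal form: no
first contracted redex: a beta-redex
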